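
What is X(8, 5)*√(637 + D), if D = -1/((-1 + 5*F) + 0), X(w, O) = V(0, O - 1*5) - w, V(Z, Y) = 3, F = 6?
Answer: -10*√133922/29 ≈ -126.19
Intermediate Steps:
X(w, O) = 3 - w
D = -1/29 (D = -1/((-1 + 5*6) + 0) = -1/((-1 + 30) + 0) = -1/(29 + 0) = -1/29 ≈ -0.034483)
X(8, 5)*√(637 + D) = (3 - 1*8)*√(637 - 1/29) = (3 - 8)*√(18472/29) = -10*√133922/29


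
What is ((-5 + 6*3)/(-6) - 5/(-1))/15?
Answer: 17/90 ≈ 0.18889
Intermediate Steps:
((-5 + 6*3)/(-6) - 5/(-1))/15 = ((-5 + 18)*(-⅙) - 5*(-1))*(1/15) = (13*(-⅙) + 5)*(1/15) = (-13/6 + 5)*(1/15) = (17/6)*(1/15) = 17/90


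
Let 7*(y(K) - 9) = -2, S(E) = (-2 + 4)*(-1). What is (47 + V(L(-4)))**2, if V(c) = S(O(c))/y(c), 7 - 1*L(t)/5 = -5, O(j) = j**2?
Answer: 8139609/3721 ≈ 2187.5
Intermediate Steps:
S(E) = -2 (S(E) = 2*(-1) = -2)
L(t) = 60 (L(t) = 35 - 5*(-5) = 35 + 25 = 60)
y(K) = 61/7 (y(K) = 9 + (1/7)*(-2) = 9 - 2/7 = 61/7)
V(c) = -14/61 (V(c) = -2/61/7 = -2*7/61 = -14/61)
(47 + V(L(-4)))**2 = (47 - 14/61)**2 = (2853/61)**2 = 8139609/3721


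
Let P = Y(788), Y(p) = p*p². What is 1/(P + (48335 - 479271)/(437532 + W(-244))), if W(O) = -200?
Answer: 109333/53497060129642 ≈ 2.0437e-9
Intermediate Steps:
Y(p) = p³
P = 489303872 (P = 788³ = 489303872)
1/(P + (48335 - 479271)/(437532 + W(-244))) = 1/(489303872 + (48335 - 479271)/(437532 - 200)) = 1/(489303872 - 430936/437332) = 1/(489303872 - 430936*1/437332) = 1/(489303872 - 107734/109333) = 1/(53497060129642/109333) = 109333/53497060129642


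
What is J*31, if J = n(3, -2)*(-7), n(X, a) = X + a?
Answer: -217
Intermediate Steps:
J = -7 (J = (3 - 2)*(-7) = 1*(-7) = -7)
J*31 = -7*31 = -217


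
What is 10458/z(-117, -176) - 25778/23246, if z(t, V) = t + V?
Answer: -125329811/3405539 ≈ -36.802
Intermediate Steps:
z(t, V) = V + t
10458/z(-117, -176) - 25778/23246 = 10458/(-176 - 117) - 25778/23246 = 10458/(-293) - 25778*1/23246 = 10458*(-1/293) - 12889/11623 = -10458/293 - 12889/11623 = -125329811/3405539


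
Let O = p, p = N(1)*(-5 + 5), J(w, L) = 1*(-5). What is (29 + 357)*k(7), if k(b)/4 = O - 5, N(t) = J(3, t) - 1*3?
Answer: -7720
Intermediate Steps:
J(w, L) = -5
N(t) = -8 (N(t) = -5 - 1*3 = -5 - 3 = -8)
p = 0 (p = -8*(-5 + 5) = -8*0 = 0)
O = 0
k(b) = -20 (k(b) = 4*(0 - 5) = 4*(-5) = -20)
(29 + 357)*k(7) = (29 + 357)*(-20) = 386*(-20) = -7720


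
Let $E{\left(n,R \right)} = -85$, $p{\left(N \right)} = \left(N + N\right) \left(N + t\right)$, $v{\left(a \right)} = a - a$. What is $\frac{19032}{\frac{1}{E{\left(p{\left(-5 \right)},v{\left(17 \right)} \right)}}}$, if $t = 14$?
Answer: $-1617720$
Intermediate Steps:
$v{\left(a \right)} = 0$
$p{\left(N \right)} = 2 N \left(14 + N\right)$ ($p{\left(N \right)} = \left(N + N\right) \left(N + 14\right) = 2 N \left(14 + N\right)$)
$\frac{19032}{\frac{1}{E{\left(p{\left(-5 \right)},v{\left(17 \right)} \right)}}} = \frac{19032}{\frac{1}{-85}} = \frac{19032}{- \frac{1}{85}} = 19032 \left(-85\right) = -1617720$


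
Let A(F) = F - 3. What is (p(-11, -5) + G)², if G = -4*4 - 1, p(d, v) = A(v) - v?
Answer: 400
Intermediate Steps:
A(F) = -3 + F
p(d, v) = -3 (p(d, v) = (-3 + v) - v = -3)
G = -17 (G = -16 - 1 = -17)
(p(-11, -5) + G)² = (-3 - 17)² = (-20)² = 400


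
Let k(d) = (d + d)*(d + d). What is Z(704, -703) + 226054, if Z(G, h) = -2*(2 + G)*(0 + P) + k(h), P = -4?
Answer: 2208538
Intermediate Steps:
k(d) = 4*d² (k(d) = (2*d)*(2*d) = 4*d²)
Z(G, h) = 16 + 4*h² + 8*G (Z(G, h) = -2*(2 + G)*(0 - 4) + 4*h² = -2*(2 + G)*(-4) + 4*h² = -2*(-8 - 4*G) + 4*h² = (16 + 8*G) + 4*h² = 16 + 4*h² + 8*G)
Z(704, -703) + 226054 = (16 + 4*(-703)² + 8*704) + 226054 = (16 + 4*494209 + 5632) + 226054 = (16 + 1976836 + 5632) + 226054 = 1982484 + 226054 = 2208538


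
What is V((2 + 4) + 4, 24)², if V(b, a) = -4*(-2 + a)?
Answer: 7744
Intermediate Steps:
V(b, a) = 8 - 4*a
V((2 + 4) + 4, 24)² = (8 - 4*24)² = (8 - 96)² = (-88)² = 7744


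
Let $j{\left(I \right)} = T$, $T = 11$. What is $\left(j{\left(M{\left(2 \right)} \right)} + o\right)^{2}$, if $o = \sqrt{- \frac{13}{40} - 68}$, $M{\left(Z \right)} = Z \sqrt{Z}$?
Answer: $\frac{\left(220 + i \sqrt{27330}\right)^{2}}{400} \approx 52.675 + 181.85 i$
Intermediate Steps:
$M{\left(Z \right)} = Z^{\frac{3}{2}}$
$j{\left(I \right)} = 11$
$o = \frac{i \sqrt{27330}}{20}$ ($o = \sqrt{\left(-13\right) \frac{1}{40} - 68} = \sqrt{- \frac{13}{40} - 68} = \sqrt{- \frac{2733}{40}} = \frac{i \sqrt{27330}}{20} \approx 8.2659 i$)
$\left(j{\left(M{\left(2 \right)} \right)} + o\right)^{2} = \left(11 + \frac{i \sqrt{27330}}{20}\right)^{2}$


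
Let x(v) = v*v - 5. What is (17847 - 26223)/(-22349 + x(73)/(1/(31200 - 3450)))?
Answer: -8376/147718651 ≈ -5.6702e-5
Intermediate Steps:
x(v) = -5 + v**2 (x(v) = v**2 - 5 = -5 + v**2)
(17847 - 26223)/(-22349 + x(73)/(1/(31200 - 3450))) = (17847 - 26223)/(-22349 + (-5 + 73**2)/(1/(31200 - 3450))) = -8376/(-22349 + (-5 + 5329)/(1/27750)) = -8376/(-22349 + 5324/(1/27750)) = -8376/(-22349 + 5324*27750) = -8376/(-22349 + 147741000) = -8376/147718651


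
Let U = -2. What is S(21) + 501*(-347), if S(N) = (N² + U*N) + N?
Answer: -173427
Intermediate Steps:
S(N) = N² - N (S(N) = (N² - 2*N) + N = N² - N)
S(21) + 501*(-347) = 21*(-1 + 21) + 501*(-347) = 21*20 - 173847 = 420 - 173847 = -173427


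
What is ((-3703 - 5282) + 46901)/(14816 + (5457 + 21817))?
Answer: 18958/21045 ≈ 0.90083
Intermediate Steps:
((-3703 - 5282) + 46901)/(14816 + (5457 + 21817)) = (-8985 + 46901)/(14816 + 27274) = 37916/42090 = 37916*(1/42090) = 18958/21045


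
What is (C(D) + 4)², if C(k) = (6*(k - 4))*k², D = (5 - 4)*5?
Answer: 23716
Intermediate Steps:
D = 5 (D = 1*5 = 5)
C(k) = k²*(-24 + 6*k) (C(k) = (6*(-4 + k))*k² = (-24 + 6*k)*k² = k²*(-24 + 6*k))
(C(D) + 4)² = (6*5²*(-4 + 5) + 4)² = (6*25*1 + 4)² = (150 + 4)² = 154² = 23716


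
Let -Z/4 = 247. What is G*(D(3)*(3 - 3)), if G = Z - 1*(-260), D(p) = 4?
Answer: 0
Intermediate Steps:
Z = -988 (Z = -4*247 = -988)
G = -728 (G = -988 - 1*(-260) = -988 + 260 = -728)
G*(D(3)*(3 - 3)) = -2912*(3 - 3) = -2912*0 = -728*0 = 0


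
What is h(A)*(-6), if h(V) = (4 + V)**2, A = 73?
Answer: -35574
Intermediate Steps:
h(A)*(-6) = (4 + 73)**2*(-6) = 77**2*(-6) = 5929*(-6) = -35574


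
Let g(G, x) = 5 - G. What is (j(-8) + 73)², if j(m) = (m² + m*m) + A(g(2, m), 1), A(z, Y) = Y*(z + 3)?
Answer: 42849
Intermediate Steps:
A(z, Y) = Y*(3 + z)
j(m) = 6 + 2*m² (j(m) = (m² + m*m) + 1*(3 + (5 - 1*2)) = (m² + m²) + 1*(3 + (5 - 2)) = 2*m² + 1*(3 + 3) = 2*m² + 1*6 = 2*m² + 6 = 6 + 2*m²)
(j(-8) + 73)² = ((6 + 2*(-8)²) + 73)² = ((6 + 2*64) + 73)² = ((6 + 128) + 73)² = (134 + 73)² = 207² = 42849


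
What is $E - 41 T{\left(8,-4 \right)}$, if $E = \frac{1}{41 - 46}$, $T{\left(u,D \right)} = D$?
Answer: $\frac{819}{5} \approx 163.8$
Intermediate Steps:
$E = - \frac{1}{5}$ ($E = \frac{1}{-5} = - \frac{1}{5} \approx -0.2$)
$E - 41 T{\left(8,-4 \right)} = - \frac{1}{5} - -164 = - \frac{1}{5} + 164 = \frac{819}{5}$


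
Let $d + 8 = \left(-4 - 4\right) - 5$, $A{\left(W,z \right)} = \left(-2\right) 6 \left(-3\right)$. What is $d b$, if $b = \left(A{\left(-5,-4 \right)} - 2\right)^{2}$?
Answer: $-24276$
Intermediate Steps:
$A{\left(W,z \right)} = 36$ ($A{\left(W,z \right)} = \left(-12\right) \left(-3\right) = 36$)
$d = -21$ ($d = -8 - 13 = -21$)
$b = 1156$ ($b = \left(36 - 2\right)^{2} = 34^{2} = 1156$)
$d b = \left(-21\right) 1156 = -24276$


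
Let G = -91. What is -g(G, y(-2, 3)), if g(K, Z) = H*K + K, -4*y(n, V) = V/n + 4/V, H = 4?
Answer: 455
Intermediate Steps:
y(n, V) = -1/V - V/(4*n) (y(n, V) = -(V/n + 4/V)/4 = -(4/V + V/n)/4 = -1/V - V/(4*n))
g(K, Z) = 5*K (g(K, Z) = 4*K + K = 5*K)
-g(G, y(-2, 3)) = -5*(-91) = -1*(-455) = 455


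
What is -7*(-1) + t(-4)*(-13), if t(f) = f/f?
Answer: -6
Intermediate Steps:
t(f) = 1
-7*(-1) + t(-4)*(-13) = -7*(-1) + 1*(-13) = 7 - 13 = -6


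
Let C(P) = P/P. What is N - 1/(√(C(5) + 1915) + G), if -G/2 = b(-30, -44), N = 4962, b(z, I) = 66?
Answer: 19237707/3877 + √479/7754 ≈ 4962.0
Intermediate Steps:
C(P) = 1
G = -132 (G = -2*66 = -132)
N - 1/(√(C(5) + 1915) + G) = 4962 - 1/(√(1 + 1915) - 132) = 4962 - 1/(√1916 - 132) = 4962 - 1/(2*√479 - 132) = 4962 - 1/(-132 + 2*√479)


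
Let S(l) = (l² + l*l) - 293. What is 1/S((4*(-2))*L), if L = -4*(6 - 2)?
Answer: 1/32475 ≈ 3.0793e-5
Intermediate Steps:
L = -16 (L = -4*4 = -16)
S(l) = -293 + 2*l² (S(l) = (l² + l²) - 293 = 2*l² - 293 = -293 + 2*l²)
1/S((4*(-2))*L) = 1/(-293 + 2*((4*(-2))*(-16))²) = 1/(-293 + 2*(-8*(-16))²) = 1/(-293 + 2*128²) = 1/(-293 + 2*16384) = 1/(-293 + 32768) = 1/32475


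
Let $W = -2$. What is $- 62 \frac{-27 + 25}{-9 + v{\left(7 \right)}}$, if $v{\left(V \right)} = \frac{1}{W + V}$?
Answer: $- \frac{155}{11} \approx -14.091$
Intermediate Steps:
$v{\left(V \right)} = \frac{1}{-2 + V}$
$- 62 \frac{-27 + 25}{-9 + v{\left(7 \right)}} = - 62 \frac{-27 + 25}{-9 + \frac{1}{-2 + 7}} = - 62 \left(- \frac{2}{-9 + \frac{1}{5}}\right) = - 62 \left(- \frac{2}{- \frac{44}{5}}\right) = - 62 \left(\left(-2\right) \left(- \frac{5}{44}\right)\right) = \left(-62\right) \frac{5}{22} = - \frac{155}{11}$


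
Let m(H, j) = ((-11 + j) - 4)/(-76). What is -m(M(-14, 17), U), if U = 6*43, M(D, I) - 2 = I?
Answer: 243/76 ≈ 3.1974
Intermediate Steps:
M(D, I) = 2 + I
U = 258
m(H, j) = 15/76 - j/76 (m(H, j) = (-15 + j)*(-1/76) = 15/76 - j/76)
-m(M(-14, 17), U) = -(15/76 - 1/76*258) = -(15/76 - 129/38) = -1*(-243/76) = 243/76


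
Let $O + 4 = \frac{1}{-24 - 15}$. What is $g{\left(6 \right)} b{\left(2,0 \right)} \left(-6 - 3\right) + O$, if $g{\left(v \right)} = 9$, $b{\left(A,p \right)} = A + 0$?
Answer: $- \frac{6475}{39} \approx -166.03$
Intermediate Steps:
$b{\left(A,p \right)} = A$
$O = - \frac{157}{39}$ ($O = -4 + \frac{1}{-24 - 15} = -4 + \frac{1}{-39} = -4 - \frac{1}{39} = - \frac{157}{39} \approx -4.0256$)
$g{\left(6 \right)} b{\left(2,0 \right)} \left(-6 - 3\right) + O = 9 \cdot 2 \left(-6 - 3\right) - \frac{157}{39} = 9 \cdot 2 \left(-9\right) - \frac{157}{39} = 9 \left(-18\right) - \frac{157}{39} = -162 - \frac{157}{39} = - \frac{6475}{39}$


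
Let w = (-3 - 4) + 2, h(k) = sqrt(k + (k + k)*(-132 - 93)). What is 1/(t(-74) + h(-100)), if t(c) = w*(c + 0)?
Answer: 37/9200 - sqrt(449)/9200 ≈ 0.0017185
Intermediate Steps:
h(k) = sqrt(449)*sqrt(-k) (h(k) = sqrt(k + (2*k)*(-225)) = sqrt(k - 450*k) = sqrt(-449*k) = sqrt(449)*sqrt(-k))
w = -5 (w = -7 + 2 = -5)
t(c) = -5*c (t(c) = -5*(c + 0) = -5*c)
1/(t(-74) + h(-100)) = 1/(-5*(-74) + sqrt(449)*sqrt(-1*(-100))) = 1/(370 + sqrt(449)*sqrt(100)) = 1/(370 + sqrt(449)*10) = 1/(370 + 10*sqrt(449))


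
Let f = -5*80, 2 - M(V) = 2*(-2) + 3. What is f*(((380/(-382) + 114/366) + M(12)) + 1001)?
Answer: -4675857200/11651 ≈ -4.0133e+5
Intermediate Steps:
M(V) = 3 (M(V) = 2 - (2*(-2) + 3) = 2 - (-4 + 3) = 2 - 1*(-1) = 2 + 1 = 3)
f = -400
f*(((380/(-382) + 114/366) + M(12)) + 1001) = -400*(((380/(-382) + 114/366) + 3) + 1001) = -400*(((380*(-1/382) + 114*(1/366)) + 3) + 1001) = -400*(((-190/191 + 19/61) + 3) + 1001) = -400*((-7961/11651 + 3) + 1001) = -400*(26992/11651 + 1001) = -400*11689643/11651 = -4675857200/11651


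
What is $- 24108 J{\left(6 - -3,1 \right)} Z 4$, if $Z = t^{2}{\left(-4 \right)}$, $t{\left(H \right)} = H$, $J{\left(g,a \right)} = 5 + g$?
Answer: $-21600768$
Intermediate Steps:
$Z = 16$ ($Z = \left(-4\right)^{2} = 16$)
$- 24108 J{\left(6 - -3,1 \right)} Z 4 = - 24108 \left(5 + \left(6 - -3\right)\right) 16 \cdot 4 = - 24108 \left(5 + \left(6 + 3\right)\right) 16 \cdot 4 = - 24108 \left(5 + 9\right) 16 \cdot 4 = - 24108 \cdot 14 \cdot 16 \cdot 4 = - 24108 \cdot 224 \cdot 4 = \left(-24108\right) 896 = -21600768$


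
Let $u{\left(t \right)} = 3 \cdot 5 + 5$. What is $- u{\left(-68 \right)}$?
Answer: $-20$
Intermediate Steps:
$u{\left(t \right)} = 20$ ($u{\left(t \right)} = 15 + 5 = 20$)
$- u{\left(-68 \right)} = \left(-1\right) 20 = -20$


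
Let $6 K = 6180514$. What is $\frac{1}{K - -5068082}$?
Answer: $\frac{3}{18294503} \approx 1.6398 \cdot 10^{-7}$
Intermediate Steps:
$K = \frac{3090257}{3}$ ($K = \frac{1}{6} \cdot 6180514 = \frac{3090257}{3} \approx 1.0301 \cdot 10^{6}$)
$\frac{1}{K - -5068082} = \frac{1}{\frac{3090257}{3} - -5068082} = \frac{1}{\frac{3090257}{3} + 5068082} = \frac{1}{\frac{18294503}{3}} = \frac{3}{18294503}$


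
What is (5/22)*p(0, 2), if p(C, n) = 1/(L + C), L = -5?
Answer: -1/22 ≈ -0.045455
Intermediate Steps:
p(C, n) = 1/(-5 + C)
(5/22)*p(0, 2) = (5/22)/(-5 + 0) = (5*(1/22))/(-5) = (5/22)*(-⅕) = -1/22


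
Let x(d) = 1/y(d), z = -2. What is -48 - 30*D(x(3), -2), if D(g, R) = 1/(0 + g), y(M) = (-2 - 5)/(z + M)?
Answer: 162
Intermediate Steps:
y(M) = -7/(-2 + M) (y(M) = (-2 - 5)/(-2 + M) = -7/(-2 + M))
x(d) = 2/7 - d/7 (x(d) = 1/(-7/(-2 + d)) = 2/7 - d/7)
D(g, R) = 1/g
-48 - 30*D(x(3), -2) = -48 - 30/(2/7 - ⅐*3) = -48 - 30/(2/7 - 3/7) = -48 - 30/(-⅐) = -48 - 30*(-7) = -48 + 210 = 162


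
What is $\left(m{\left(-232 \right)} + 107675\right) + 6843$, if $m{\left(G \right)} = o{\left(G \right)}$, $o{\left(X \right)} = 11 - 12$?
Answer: $114517$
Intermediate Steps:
$o{\left(X \right)} = -1$ ($o{\left(X \right)} = 11 - 12 = -1$)
$m{\left(G \right)} = -1$
$\left(m{\left(-232 \right)} + 107675\right) + 6843 = \left(-1 + 107675\right) + 6843 = 107674 + 6843 = 114517$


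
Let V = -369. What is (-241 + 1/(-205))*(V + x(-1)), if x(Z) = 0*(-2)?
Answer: 444654/5 ≈ 88931.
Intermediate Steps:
x(Z) = 0
(-241 + 1/(-205))*(V + x(-1)) = (-241 + 1/(-205))*(-369 + 0) = (-241 - 1/205)*(-369) = -49406/205*(-369) = 444654/5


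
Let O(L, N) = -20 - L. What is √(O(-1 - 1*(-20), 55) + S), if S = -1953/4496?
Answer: I*√49820457/1124 ≈ 6.2797*I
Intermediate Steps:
S = -1953/4496 (S = -1953*1/4496 = -1953/4496 ≈ -0.43439)
√(O(-1 - 1*(-20), 55) + S) = √((-20 - (-1 - 1*(-20))) - 1953/4496) = √((-20 - (-1 + 20)) - 1953/4496) = √((-20 - 1*19) - 1953/4496) = √((-20 - 19) - 1953/4496) = √(-39 - 1953/4496) = √(-177297/4496) = I*√49820457/1124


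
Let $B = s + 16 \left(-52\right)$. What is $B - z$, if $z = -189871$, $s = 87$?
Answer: $189126$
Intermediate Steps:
$B = -745$ ($B = 87 + 16 \left(-52\right) = 87 - 832 = -745$)
$B - z = -745 - -189871 = -745 + 189871 = 189126$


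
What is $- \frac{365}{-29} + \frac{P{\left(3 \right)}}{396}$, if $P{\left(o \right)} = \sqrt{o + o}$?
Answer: $\frac{365}{29} + \frac{\sqrt{6}}{396} \approx 12.592$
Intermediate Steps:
$P{\left(o \right)} = \sqrt{2} \sqrt{o}$ ($P{\left(o \right)} = \sqrt{2 o} = \sqrt{2} \sqrt{o}$)
$- \frac{365}{-29} + \frac{P{\left(3 \right)}}{396} = - \frac{365}{-29} + \frac{\sqrt{2} \sqrt{3}}{396} = \left(-365\right) \left(- \frac{1}{29}\right) + \sqrt{6} \cdot \frac{1}{396} = \frac{365}{29} + \frac{\sqrt{6}}{396}$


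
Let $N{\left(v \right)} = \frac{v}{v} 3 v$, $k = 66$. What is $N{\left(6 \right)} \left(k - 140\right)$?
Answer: $-1332$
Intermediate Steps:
$N{\left(v \right)} = 3 v$ ($N{\left(v \right)} = 1 \cdot 3 v = 3 v$)
$N{\left(6 \right)} \left(k - 140\right) = 3 \cdot 6 \left(66 - 140\right) = 18 \left(-74\right) = -1332$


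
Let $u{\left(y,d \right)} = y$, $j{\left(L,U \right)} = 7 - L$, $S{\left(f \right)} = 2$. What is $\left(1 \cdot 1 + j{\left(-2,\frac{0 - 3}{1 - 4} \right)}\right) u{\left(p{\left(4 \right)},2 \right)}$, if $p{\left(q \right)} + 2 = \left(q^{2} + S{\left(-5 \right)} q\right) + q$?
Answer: $260$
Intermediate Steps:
$p{\left(q \right)} = -2 + q^{2} + 3 q$ ($p{\left(q \right)} = -2 + \left(\left(q^{2} + 2 q\right) + q\right) = -2 + \left(q^{2} + 3 q\right) = -2 + q^{2} + 3 q$)
$\left(1 \cdot 1 + j{\left(-2,\frac{0 - 3}{1 - 4} \right)}\right) u{\left(p{\left(4 \right)},2 \right)} = \left(1 \cdot 1 + \left(7 - -2\right)\right) \left(-2 + 4^{2} + 3 \cdot 4\right) = \left(1 + \left(7 + 2\right)\right) \left(-2 + 16 + 12\right) = \left(1 + 9\right) 26 = 10 \cdot 26 = 260$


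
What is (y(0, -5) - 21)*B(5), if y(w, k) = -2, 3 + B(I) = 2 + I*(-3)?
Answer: 368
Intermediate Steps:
B(I) = -1 - 3*I (B(I) = -3 + (2 + I*(-3)) = -3 + (2 - 3*I) = -1 - 3*I)
(y(0, -5) - 21)*B(5) = (-2 - 21)*(-1 - 3*5) = -23*(-1 - 15) = -23*(-16) = 368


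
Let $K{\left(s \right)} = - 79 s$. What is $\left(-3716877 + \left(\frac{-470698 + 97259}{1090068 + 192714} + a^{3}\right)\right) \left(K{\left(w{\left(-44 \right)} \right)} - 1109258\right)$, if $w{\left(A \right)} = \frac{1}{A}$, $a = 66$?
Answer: $\frac{71570148755699304671}{18814136} \approx 3.8041 \cdot 10^{12}$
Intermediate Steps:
$\left(-3716877 + \left(\frac{-470698 + 97259}{1090068 + 192714} + a^{3}\right)\right) \left(K{\left(w{\left(-44 \right)} \right)} - 1109258\right) = \left(-3716877 + \left(\frac{-470698 + 97259}{1090068 + 192714} + 66^{3}\right)\right) \left(- \frac{79}{-44} - 1109258\right) = \left(-3716877 + \left(- \frac{373439}{1282782} + 287496\right)\right) \left(\left(-79\right) \left(- \frac{1}{44}\right) - 1109258\right) = \left(-3716877 + \left(\left(-373439\right) \frac{1}{1282782} + 287496\right)\right) \left(\frac{79}{44} - 1109258\right) = \left(-3716877 + \left(- \frac{373439}{1282782} + 287496\right)\right) \left(- \frac{48807273}{44}\right) = \left(-3716877 + \frac{368794320433}{1282782}\right) \left(- \frac{48807273}{44}\right) = \left(- \frac{4399148591381}{1282782}\right) \left(- \frac{48807273}{44}\right) = \frac{71570148755699304671}{18814136}$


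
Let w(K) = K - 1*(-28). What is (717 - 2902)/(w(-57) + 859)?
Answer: -437/166 ≈ -2.6325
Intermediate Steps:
w(K) = 28 + K (w(K) = K + 28 = 28 + K)
(717 - 2902)/(w(-57) + 859) = (717 - 2902)/((28 - 57) + 859) = -2185/(-29 + 859) = -2185/830 = -2185*1/830 = -437/166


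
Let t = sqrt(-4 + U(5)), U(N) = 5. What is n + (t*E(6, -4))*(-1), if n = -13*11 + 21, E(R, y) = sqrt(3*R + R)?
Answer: -122 - 2*sqrt(6) ≈ -126.90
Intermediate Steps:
t = 1 (t = sqrt(-4 + 5) = sqrt(1) = 1)
E(R, y) = 2*sqrt(R) (E(R, y) = sqrt(4*R) = 2*sqrt(R))
n = -122 (n = -143 + 21 = -122)
n + (t*E(6, -4))*(-1) = -122 + (1*(2*sqrt(6)))*(-1) = -122 + (2*sqrt(6))*(-1) = -122 - 2*sqrt(6)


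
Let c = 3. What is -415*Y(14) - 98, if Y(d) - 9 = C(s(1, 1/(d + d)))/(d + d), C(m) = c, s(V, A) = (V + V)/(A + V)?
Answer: -108569/28 ≈ -3877.5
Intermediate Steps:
s(V, A) = 2*V/(A + V) (s(V, A) = (2*V)/(A + V) = 2*V/(A + V))
C(m) = 3
Y(d) = 9 + 3/(2*d) (Y(d) = 9 + 3/(d + d) = 9 + 3/((2*d)) = 9 + 3*(1/(2*d)) = 9 + 3/(2*d))
-415*Y(14) - 98 = -415*(9 + (3/2)/14) - 98 = -415*(9 + (3/2)*(1/14)) - 98 = -415*(9 + 3/28) - 98 = -415*255/28 - 98 = -105825/28 - 98 = -108569/28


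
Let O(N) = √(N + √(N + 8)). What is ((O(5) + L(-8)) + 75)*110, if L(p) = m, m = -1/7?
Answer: 57640/7 + 110*√(5 + √13) ≈ 8557.0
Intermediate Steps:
m = -⅐ (m = -1*⅐ = -⅐ ≈ -0.14286)
O(N) = √(N + √(8 + N))
L(p) = -⅐
((O(5) + L(-8)) + 75)*110 = ((√(5 + √(8 + 5)) - ⅐) + 75)*110 = ((√(5 + √13) - ⅐) + 75)*110 = ((-⅐ + √(5 + √13)) + 75)*110 = (524/7 + √(5 + √13))*110 = 57640/7 + 110*√(5 + √13)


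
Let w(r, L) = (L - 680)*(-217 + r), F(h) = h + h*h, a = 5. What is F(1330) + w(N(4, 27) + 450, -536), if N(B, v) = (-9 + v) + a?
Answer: 1458934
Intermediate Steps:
N(B, v) = -4 + v (N(B, v) = (-9 + v) + 5 = -4 + v)
F(h) = h + h**2
w(r, L) = (-680 + L)*(-217 + r)
F(1330) + w(N(4, 27) + 450, -536) = 1330*(1 + 1330) + (147560 - 680*((-4 + 27) + 450) - 217*(-536) - 536*((-4 + 27) + 450)) = 1330*1331 + (147560 - 680*(23 + 450) + 116312 - 536*(23 + 450)) = 1770230 + (147560 - 680*473 + 116312 - 536*473) = 1770230 + (147560 - 321640 + 116312 - 253528) = 1770230 - 311296 = 1458934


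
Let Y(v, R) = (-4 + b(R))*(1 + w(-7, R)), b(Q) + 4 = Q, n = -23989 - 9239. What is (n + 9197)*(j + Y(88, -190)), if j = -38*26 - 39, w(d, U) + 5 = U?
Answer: -898398935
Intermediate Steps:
w(d, U) = -5 + U
n = -33228
b(Q) = -4 + Q
j = -1027 (j = -988 - 39 = -1027)
Y(v, R) = (-8 + R)*(-4 + R) (Y(v, R) = (-4 + (-4 + R))*(1 + (-5 + R)) = (-8 + R)*(-4 + R))
(n + 9197)*(j + Y(88, -190)) = (-33228 + 9197)*(-1027 + (32 + (-190)**2 - 12*(-190))) = -24031*(-1027 + (32 + 36100 + 2280)) = -24031*(-1027 + 38412) = -24031*37385 = -898398935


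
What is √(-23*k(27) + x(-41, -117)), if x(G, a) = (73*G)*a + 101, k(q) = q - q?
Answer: √350282 ≈ 591.85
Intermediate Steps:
k(q) = 0
x(G, a) = 101 + 73*G*a (x(G, a) = 73*G*a + 101 = 101 + 73*G*a)
√(-23*k(27) + x(-41, -117)) = √(-23*0 + (101 + 73*(-41)*(-117))) = √(0 + (101 + 350181)) = √(0 + 350282) = √350282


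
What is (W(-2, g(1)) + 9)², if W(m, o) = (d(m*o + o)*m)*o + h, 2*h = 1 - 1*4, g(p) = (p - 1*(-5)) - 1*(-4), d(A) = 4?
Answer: 21025/4 ≈ 5256.3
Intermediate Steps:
g(p) = 9 + p (g(p) = (p + 5) + 4 = (5 + p) + 4 = 9 + p)
h = -3/2 (h = (1 - 1*4)/2 = (1 - 4)/2 = (½)*(-3) = -3/2 ≈ -1.5000)
W(m, o) = -3/2 + 4*m*o (W(m, o) = (4*m)*o - 3/2 = 4*m*o - 3/2 = -3/2 + 4*m*o)
(W(-2, g(1)) + 9)² = ((-3/2 + 4*(-2)*(9 + 1)) + 9)² = ((-3/2 + 4*(-2)*10) + 9)² = ((-3/2 - 80) + 9)² = (-163/2 + 9)² = (-145/2)² = 21025/4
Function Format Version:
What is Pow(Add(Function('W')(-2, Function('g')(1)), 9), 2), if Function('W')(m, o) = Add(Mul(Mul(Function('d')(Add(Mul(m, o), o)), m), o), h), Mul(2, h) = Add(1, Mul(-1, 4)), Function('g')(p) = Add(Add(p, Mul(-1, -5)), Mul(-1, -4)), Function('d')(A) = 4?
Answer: Rational(21025, 4) ≈ 5256.3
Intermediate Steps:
Function('g')(p) = Add(9, p) (Function('g')(p) = Add(Add(p, 5), 4) = Add(Add(5, p), 4) = Add(9, p))
h = Rational(-3, 2) (h = Mul(Rational(1, 2), Add(1, Mul(-1, 4))) = Mul(Rational(1, 2), Add(1, -4)) = Mul(Rational(1, 2), -3) = Rational(-3, 2) ≈ -1.5000)
Function('W')(m, o) = Add(Rational(-3, 2), Mul(4, m, o)) (Function('W')(m, o) = Add(Mul(Mul(4, m), o), Rational(-3, 2)) = Add(Mul(4, m, o), Rational(-3, 2)) = Add(Rational(-3, 2), Mul(4, m, o)))
Pow(Add(Function('W')(-2, Function('g')(1)), 9), 2) = Pow(Add(Add(Rational(-3, 2), Mul(4, -2, Add(9, 1))), 9), 2) = Pow(Add(Add(Rational(-3, 2), Mul(4, -2, 10)), 9), 2) = Pow(Add(Add(Rational(-3, 2), -80), 9), 2) = Pow(Add(Rational(-163, 2), 9), 2) = Pow(Rational(-145, 2), 2) = Rational(21025, 4)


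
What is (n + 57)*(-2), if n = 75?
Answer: -264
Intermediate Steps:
(n + 57)*(-2) = (75 + 57)*(-2) = 132*(-2) = -264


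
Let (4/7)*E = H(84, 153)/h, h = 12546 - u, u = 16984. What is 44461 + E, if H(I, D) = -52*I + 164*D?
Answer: 28183093/634 ≈ 44453.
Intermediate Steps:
h = -4438 (h = 12546 - 1*16984 = 12546 - 16984 = -4438)
E = -5181/634 (E = 7*((-52*84 + 164*153)/(-4438))/4 = 7*((-4368 + 25092)*(-1/4438))/4 = 7*(20724*(-1/4438))/4 = (7/4)*(-10362/2219) = -5181/634 ≈ -8.1719)
44461 + E = 44461 - 5181/634 = 28183093/634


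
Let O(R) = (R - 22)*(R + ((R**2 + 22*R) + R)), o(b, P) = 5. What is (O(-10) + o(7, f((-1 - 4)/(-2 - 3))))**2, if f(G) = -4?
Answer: 20115225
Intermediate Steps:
O(R) = (-22 + R)*(R**2 + 24*R) (O(R) = (-22 + R)*(R + (R**2 + 23*R)) = (-22 + R)*(R**2 + 24*R))
(O(-10) + o(7, f((-1 - 4)/(-2 - 3))))**2 = (-10*(-528 + (-10)**2 + 2*(-10)) + 5)**2 = (-10*(-528 + 100 - 20) + 5)**2 = (-10*(-448) + 5)**2 = (4480 + 5)**2 = 4485**2 = 20115225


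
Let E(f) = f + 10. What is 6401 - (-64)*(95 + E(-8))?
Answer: 12609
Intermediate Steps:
E(f) = 10 + f
6401 - (-64)*(95 + E(-8)) = 6401 - (-64)*(95 + (10 - 8)) = 6401 - (-64)*(95 + 2) = 6401 - (-64)*97 = 6401 - 1*(-6208) = 6401 + 6208 = 12609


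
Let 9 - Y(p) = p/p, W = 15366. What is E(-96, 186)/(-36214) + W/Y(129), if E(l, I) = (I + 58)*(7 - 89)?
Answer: 139156097/72428 ≈ 1921.3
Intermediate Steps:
E(l, I) = -4756 - 82*I (E(l, I) = (58 + I)*(-82) = -4756 - 82*I)
Y(p) = 8 (Y(p) = 9 - p/p = 9 - 1*1 = 9 - 1 = 8)
E(-96, 186)/(-36214) + W/Y(129) = (-4756 - 82*186)/(-36214) + 15366/8 = (-4756 - 15252)*(-1/36214) + 15366*(1/8) = -20008*(-1/36214) + 7683/4 = 10004/18107 + 7683/4 = 139156097/72428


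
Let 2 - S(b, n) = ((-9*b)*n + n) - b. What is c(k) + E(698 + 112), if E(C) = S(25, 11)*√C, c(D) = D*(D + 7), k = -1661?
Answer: 2747294 + 22419*√10 ≈ 2.8182e+6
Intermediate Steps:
S(b, n) = 2 + b - n + 9*b*n (S(b, n) = 2 - (((-9*b)*n + n) - b) = 2 - ((-9*b*n + n) - b) = 2 - ((n - 9*b*n) - b) = 2 - (n - b - 9*b*n) = 2 + (b - n + 9*b*n) = 2 + b - n + 9*b*n)
c(D) = D*(7 + D)
E(C) = 2491*√C (E(C) = (2 + 25 - 1*11 + 9*25*11)*√C = (2 + 25 - 11 + 2475)*√C = 2491*√C)
c(k) + E(698 + 112) = -1661*(7 - 1661) + 2491*√(698 + 112) = -1661*(-1654) + 2491*√810 = 2747294 + 2491*(9*√10) = 2747294 + 22419*√10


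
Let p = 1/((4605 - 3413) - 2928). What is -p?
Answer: 1/1736 ≈ 0.00057604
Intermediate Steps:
p = -1/1736 (p = 1/(1192 - 2928) = 1/(-1736) = -1/1736 ≈ -0.00057604)
-p = -1*(-1/1736) = 1/1736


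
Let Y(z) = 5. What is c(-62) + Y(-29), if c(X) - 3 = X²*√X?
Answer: 8 + 3844*I*√62 ≈ 8.0 + 30268.0*I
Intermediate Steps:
c(X) = 3 + X^(5/2) (c(X) = 3 + X²*√X = 3 + X^(5/2))
c(-62) + Y(-29) = (3 + (-62)^(5/2)) + 5 = (3 + 3844*I*√62) + 5 = 8 + 3844*I*√62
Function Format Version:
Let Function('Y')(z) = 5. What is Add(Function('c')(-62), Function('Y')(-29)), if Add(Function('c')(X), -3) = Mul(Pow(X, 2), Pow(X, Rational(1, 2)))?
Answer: Add(8, Mul(3844, I, Pow(62, Rational(1, 2)))) ≈ Add(8.0000, Mul(30268., I))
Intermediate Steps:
Function('c')(X) = Add(3, Pow(X, Rational(5, 2))) (Function('c')(X) = Add(3, Mul(Pow(X, 2), Pow(X, Rational(1, 2)))) = Add(3, Pow(X, Rational(5, 2))))
Add(Function('c')(-62), Function('Y')(-29)) = Add(Add(3, Pow(-62, Rational(5, 2))), 5) = Add(Add(3, Mul(3844, I, Pow(62, Rational(1, 2)))), 5) = Add(8, Mul(3844, I, Pow(62, Rational(1, 2))))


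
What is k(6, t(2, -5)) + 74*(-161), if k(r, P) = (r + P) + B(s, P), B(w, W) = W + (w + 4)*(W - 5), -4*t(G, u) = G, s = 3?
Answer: -23895/2 ≈ -11948.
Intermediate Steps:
t(G, u) = -G/4
B(w, W) = W + (-5 + W)*(4 + w) (B(w, W) = W + (4 + w)*(-5 + W) = W + (-5 + W)*(4 + w))
k(r, P) = -35 + r + 9*P (k(r, P) = (r + P) + (-20 - 5*3 + 5*P + P*3) = (P + r) + (-20 - 15 + 5*P + 3*P) = (P + r) + (-35 + 8*P) = -35 + r + 9*P)
k(6, t(2, -5)) + 74*(-161) = (-35 + 6 + 9*(-1/4*2)) + 74*(-161) = (-35 + 6 + 9*(-1/2)) - 11914 = (-35 + 6 - 9/2) - 11914 = -67/2 - 11914 = -23895/2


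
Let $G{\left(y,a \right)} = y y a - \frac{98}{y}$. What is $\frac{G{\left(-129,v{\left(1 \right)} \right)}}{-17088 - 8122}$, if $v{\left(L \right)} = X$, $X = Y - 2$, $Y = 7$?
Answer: $- \frac{10733543}{3252090} \approx -3.3005$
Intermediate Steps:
$X = 5$ ($X = 7 - 2 = 5$)
$v{\left(L \right)} = 5$
$G{\left(y,a \right)} = - \frac{98}{y} + a y^{2}$ ($G{\left(y,a \right)} = y^{2} a - \frac{98}{y} = a y^{2} - \frac{98}{y} = - \frac{98}{y} + a y^{2}$)
$\frac{G{\left(-129,v{\left(1 \right)} \right)}}{-17088 - 8122} = \frac{\frac{1}{-129} \left(-98 + 5 \left(-129\right)^{3}\right)}{-17088 - 8122} = \frac{\left(- \frac{1}{129}\right) \left(-98 + 5 \left(-2146689\right)\right)}{-17088 - 8122} = \frac{\left(- \frac{1}{129}\right) \left(-98 - 10733445\right)}{-25210} = \left(- \frac{1}{129}\right) \left(-10733543\right) \left(- \frac{1}{25210}\right) = \frac{10733543}{129} \left(- \frac{1}{25210}\right) = - \frac{10733543}{3252090}$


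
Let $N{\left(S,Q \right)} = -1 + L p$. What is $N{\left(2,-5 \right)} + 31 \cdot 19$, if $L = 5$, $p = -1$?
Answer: $583$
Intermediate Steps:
$N{\left(S,Q \right)} = -6$ ($N{\left(S,Q \right)} = -1 + 5 \left(-1\right) = -1 - 5 = -6$)
$N{\left(2,-5 \right)} + 31 \cdot 19 = -6 + 31 \cdot 19 = -6 + 589 = 583$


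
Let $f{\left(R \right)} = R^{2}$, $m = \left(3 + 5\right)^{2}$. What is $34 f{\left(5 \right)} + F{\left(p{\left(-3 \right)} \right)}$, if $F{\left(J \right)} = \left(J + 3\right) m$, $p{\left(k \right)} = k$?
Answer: $850$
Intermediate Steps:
$m = 64$ ($m = 8^{2} = 64$)
$F{\left(J \right)} = 192 + 64 J$ ($F{\left(J \right)} = \left(J + 3\right) 64 = \left(3 + J\right) 64 = 192 + 64 J$)
$34 f{\left(5 \right)} + F{\left(p{\left(-3 \right)} \right)} = 34 \cdot 5^{2} + \left(192 + 64 \left(-3\right)\right) = 34 \cdot 25 + \left(192 - 192\right) = 850 + 0 = 850$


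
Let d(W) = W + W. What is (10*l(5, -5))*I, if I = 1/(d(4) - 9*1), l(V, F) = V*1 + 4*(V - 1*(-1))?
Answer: -290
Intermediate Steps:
d(W) = 2*W
l(V, F) = 4 + 5*V (l(V, F) = V + 4*(V + 1) = V + 4*(1 + V) = V + (4 + 4*V) = 4 + 5*V)
I = -1 (I = 1/(2*4 - 9*1) = 1/(8 - 9) = 1/(-1) = -1)
(10*l(5, -5))*I = (10*(4 + 5*5))*(-1) = (10*(4 + 25))*(-1) = (10*29)*(-1) = 290*(-1) = -290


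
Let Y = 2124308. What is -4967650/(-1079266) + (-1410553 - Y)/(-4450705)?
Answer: 12962299992638/2401747291265 ≈ 5.3970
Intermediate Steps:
-4967650/(-1079266) + (-1410553 - Y)/(-4450705) = -4967650/(-1079266) + (-1410553 - 1*2124308)/(-4450705) = -4967650*(-1/1079266) + (-1410553 - 2124308)*(-1/4450705) = 2483825/539633 - 3534861*(-1/4450705) = 2483825/539633 + 3534861/4450705 = 12962299992638/2401747291265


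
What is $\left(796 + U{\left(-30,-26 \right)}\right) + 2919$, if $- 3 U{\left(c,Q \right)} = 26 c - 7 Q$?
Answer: $\frac{11743}{3} \approx 3914.3$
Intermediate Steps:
$U{\left(c,Q \right)} = - \frac{26 c}{3} + \frac{7 Q}{3}$ ($U{\left(c,Q \right)} = - \frac{26 c - 7 Q}{3} = - \frac{- 7 Q + 26 c}{3} = - \frac{26 c}{3} + \frac{7 Q}{3}$)
$\left(796 + U{\left(-30,-26 \right)}\right) + 2919 = \left(796 + \left(\left(- \frac{26}{3}\right) \left(-30\right) + \frac{7}{3} \left(-26\right)\right)\right) + 2919 = \left(796 + \left(260 - \frac{182}{3}\right)\right) + 2919 = \left(796 + \frac{598}{3}\right) + 2919 = \frac{2986}{3} + 2919 = \frac{11743}{3}$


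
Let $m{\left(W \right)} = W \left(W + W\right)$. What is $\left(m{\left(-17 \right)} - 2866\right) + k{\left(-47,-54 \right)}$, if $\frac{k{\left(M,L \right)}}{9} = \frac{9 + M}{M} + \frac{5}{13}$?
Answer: $- \frac{1391407}{611} \approx -2277.3$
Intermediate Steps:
$k{\left(M,L \right)} = \frac{45}{13} + \frac{9 \left(9 + M\right)}{M}$ ($k{\left(M,L \right)} = 9 \left(\frac{9 + M}{M} + \frac{5}{13}\right) = 9 \left(\frac{5}{13} + \frac{9 + M}{M}\right) = \frac{45}{13} + \frac{9 \left(9 + M\right)}{M}$)
$m{\left(W \right)} = 2 W^{2}$ ($m{\left(W \right)} = W 2 W = 2 W^{2}$)
$\left(m{\left(-17 \right)} - 2866\right) + k{\left(-47,-54 \right)} = \left(2 \left(-17\right)^{2} - 2866\right) + \left(\frac{162}{13} + \frac{81}{-47}\right) = \left(2 \cdot 289 - 2866\right) + \left(\frac{162}{13} + 81 \left(- \frac{1}{47}\right)\right) = \left(578 - 2866\right) + \left(\frac{162}{13} - \frac{81}{47}\right) = -2288 + \frac{6561}{611} = - \frac{1391407}{611}$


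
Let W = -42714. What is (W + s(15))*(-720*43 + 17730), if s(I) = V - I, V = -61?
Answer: 566111700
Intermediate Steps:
s(I) = -61 - I
(W + s(15))*(-720*43 + 17730) = (-42714 + (-61 - 1*15))*(-720*43 + 17730) = (-42714 + (-61 - 15))*(-30960 + 17730) = (-42714 - 76)*(-13230) = -42790*(-13230) = 566111700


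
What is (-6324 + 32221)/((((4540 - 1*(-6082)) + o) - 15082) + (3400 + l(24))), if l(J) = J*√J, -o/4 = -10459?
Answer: 43999003/69277848 - 25897*√6/34638924 ≈ 0.63328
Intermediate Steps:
o = 41836 (o = -4*(-10459) = 41836)
l(J) = J^(3/2)
(-6324 + 32221)/((((4540 - 1*(-6082)) + o) - 15082) + (3400 + l(24))) = (-6324 + 32221)/((((4540 - 1*(-6082)) + 41836) - 15082) + (3400 + 24^(3/2))) = 25897/((((4540 + 6082) + 41836) - 15082) + (3400 + 48*√6)) = 25897/(((10622 + 41836) - 15082) + (3400 + 48*√6)) = 25897/((52458 - 15082) + (3400 + 48*√6)) = 25897/(37376 + (3400 + 48*√6)) = 25897/(40776 + 48*√6)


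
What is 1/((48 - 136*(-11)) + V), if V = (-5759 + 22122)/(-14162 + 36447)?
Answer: 22285/34424403 ≈ 0.00064736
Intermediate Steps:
V = 16363/22285 ≈ 0.73426
1/((48 - 136*(-11)) + V) = 1/((48 - 136*(-11)) + 16363/22285) = 1/((48 + 1496) + 16363/22285) = 1/(1544 + 16363/22285) = 1/(34424403/22285) = 22285/34424403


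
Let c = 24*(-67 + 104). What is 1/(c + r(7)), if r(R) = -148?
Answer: 1/740 ≈ 0.0013514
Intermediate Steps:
c = 888 (c = 24*37 = 888)
1/(c + r(7)) = 1/(888 - 148) = 1/740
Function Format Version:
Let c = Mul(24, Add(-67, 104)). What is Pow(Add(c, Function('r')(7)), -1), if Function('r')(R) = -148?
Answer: Rational(1, 740) ≈ 0.0013514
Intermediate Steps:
c = 888 (c = Mul(24, 37) = 888)
Pow(Add(c, Function('r')(7)), -1) = Pow(Add(888, -148), -1) = Pow(740, -1) = Rational(1, 740)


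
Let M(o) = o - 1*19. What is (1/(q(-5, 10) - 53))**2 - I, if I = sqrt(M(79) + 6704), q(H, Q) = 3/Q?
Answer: 100/277729 - 2*sqrt(1691) ≈ -82.243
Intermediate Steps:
M(o) = -19 + o (M(o) = o - 19 = -19 + o)
I = 2*sqrt(1691) (I = sqrt((-19 + 79) + 6704) = sqrt(60 + 6704) = sqrt(6764) = 2*sqrt(1691) ≈ 82.244)
(1/(q(-5, 10) - 53))**2 - I = (1/(3/10 - 53))**2 - 2*sqrt(1691) = (1/(-527/10))**2 - 2*sqrt(1691) = (-10/527)**2 - 2*sqrt(1691) = 100/277729 - 2*sqrt(1691)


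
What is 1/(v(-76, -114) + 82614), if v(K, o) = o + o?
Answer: 1/82386 ≈ 1.2138e-5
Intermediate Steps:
v(K, o) = 2*o
1/(v(-76, -114) + 82614) = 1/(2*(-114) + 82614) = 1/(-228 + 82614) = 1/82386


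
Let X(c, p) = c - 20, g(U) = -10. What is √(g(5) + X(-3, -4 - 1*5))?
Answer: I*√33 ≈ 5.7446*I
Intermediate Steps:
X(c, p) = -20 + c
√(g(5) + X(-3, -4 - 1*5)) = √(-10 + (-20 - 3)) = √(-10 - 23) = √(-33) = I*√33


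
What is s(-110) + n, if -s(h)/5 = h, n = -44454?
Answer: -43904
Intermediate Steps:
s(h) = -5*h
s(-110) + n = -5*(-110) - 44454 = 550 - 44454 = -43904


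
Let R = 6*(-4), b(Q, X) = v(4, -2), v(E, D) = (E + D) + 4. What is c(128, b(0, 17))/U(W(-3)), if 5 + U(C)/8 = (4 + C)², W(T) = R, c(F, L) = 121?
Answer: 121/3160 ≈ 0.038291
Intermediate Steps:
v(E, D) = 4 + D + E (v(E, D) = (D + E) + 4 = 4 + D + E)
b(Q, X) = 6 (b(Q, X) = 4 - 2 + 4 = 6)
R = -24
W(T) = -24
U(C) = -40 + 8*(4 + C)²
c(128, b(0, 17))/U(W(-3)) = 121/(-40 + 8*(4 - 24)²) = 121/(-40 + 8*(-20)²) = 121/(-40 + 8*400) = 121/(-40 + 3200) = 121/3160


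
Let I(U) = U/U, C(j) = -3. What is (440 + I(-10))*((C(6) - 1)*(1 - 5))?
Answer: 7056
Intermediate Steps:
I(U) = 1
(440 + I(-10))*((C(6) - 1)*(1 - 5)) = (440 + 1)*((-3 - 1)*(1 - 5)) = 441*(-4*(-4)) = 441*16 = 7056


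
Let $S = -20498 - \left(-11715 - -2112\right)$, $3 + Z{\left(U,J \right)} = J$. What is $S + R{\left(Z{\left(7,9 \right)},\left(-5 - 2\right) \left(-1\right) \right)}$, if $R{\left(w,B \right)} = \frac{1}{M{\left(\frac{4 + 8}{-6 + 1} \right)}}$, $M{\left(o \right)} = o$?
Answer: $- \frac{130745}{12} \approx -10895.0$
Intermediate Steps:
$Z{\left(U,J \right)} = -3 + J$
$R{\left(w,B \right)} = - \frac{5}{12}$ ($R{\left(w,B \right)} = \frac{1}{\left(4 + 8\right) \frac{1}{-6 + 1}} = \frac{1}{12 \frac{1}{-5}} = \frac{1}{12 \left(- \frac{1}{5}\right)} = \frac{1}{- \frac{12}{5}} = - \frac{5}{12}$)
$S = -10895$ ($S = -20498 - \left(-11715 + 2112\right) = -20498 - -9603 = -20498 + 9603 = -10895$)
$S + R{\left(Z{\left(7,9 \right)},\left(-5 - 2\right) \left(-1\right) \right)} = -10895 - \frac{5}{12} = - \frac{130745}{12}$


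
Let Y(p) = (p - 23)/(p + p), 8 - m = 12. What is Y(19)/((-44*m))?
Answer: -1/1672 ≈ -0.00059809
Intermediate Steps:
m = -4 (m = 8 - 1*12 = 8 - 12 = -4)
Y(p) = (-23 + p)/(2*p) (Y(p) = (-23 + p)/((2*p)) = (-23 + p)*(1/(2*p)) = (-23 + p)/(2*p))
Y(19)/((-44*m)) = ((½)*(-23 + 19)/19)/((-44*(-4))) = ((½)*(1/19)*(-4))/176 = -2/19*1/176 = -1/1672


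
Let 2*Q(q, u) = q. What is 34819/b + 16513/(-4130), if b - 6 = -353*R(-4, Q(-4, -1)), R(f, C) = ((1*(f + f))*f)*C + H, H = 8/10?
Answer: -40124113/16457755 ≈ -2.4380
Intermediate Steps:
H = ⅘ (H = 8*(⅒) = ⅘ ≈ 0.80000)
Q(q, u) = q/2
R(f, C) = ⅘ + 2*C*f² (R(f, C) = ((1*(f + f))*f)*C + ⅘ = ((1*(2*f))*f)*C + ⅘ = ((2*f)*f)*C + ⅘ = (2*f²)*C + ⅘ = 2*C*f² + ⅘ = ⅘ + 2*C*f²)
b = 111578/5 (b = 6 - 353*(⅘ + 2*((½)*(-4))*(-4)²) = 6 - 353*(⅘ + 2*(-2)*16) = 6 - 353*(⅘ - 64) = 6 - 353*(-316/5) = 6 + 111548/5 = 111578/5 ≈ 22316.)
34819/b + 16513/(-4130) = 34819/(111578/5) + 16513/(-4130) = 34819*(5/111578) + 16513*(-1/4130) = 174095/111578 - 2359/590 = -40124113/16457755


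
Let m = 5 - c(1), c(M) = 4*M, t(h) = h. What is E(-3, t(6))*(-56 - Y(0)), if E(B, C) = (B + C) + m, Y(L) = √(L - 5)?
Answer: -224 - 4*I*√5 ≈ -224.0 - 8.9443*I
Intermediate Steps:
Y(L) = √(-5 + L)
m = 1 (m = 5 - 4 = 1)
E(B, C) = 1 + B + C (E(B, C) = (B + C) + 1 = 1 + B + C)
E(-3, t(6))*(-56 - Y(0)) = (1 - 3 + 6)*(-56 - √(-5 + 0)) = 4*(-56 - √(-5)) = 4*(-56 - I*√5) = -224 - 4*I*√5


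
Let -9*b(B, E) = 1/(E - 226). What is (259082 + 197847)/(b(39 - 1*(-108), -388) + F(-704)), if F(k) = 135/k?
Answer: -888796358208/372653 ≈ -2.3851e+6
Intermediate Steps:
b(B, E) = -1/(9*(-226 + E)) (b(B, E) = -1/(9*(E - 226)) = -1/(9*(-226 + E)))
(259082 + 197847)/(b(39 - 1*(-108), -388) + F(-704)) = (259082 + 197847)/(-1/(-2034 + 9*(-388)) + 135/(-704)) = 456929/(-1/(-2034 - 3492) + 135*(-1/704)) = 456929/(-1/(-5526) - 135/704) = 456929/(-1*(-1/5526) - 135/704) = 456929/(1/5526 - 135/704) = 456929/(-372653/1945152) = 456929*(-1945152/372653) = -888796358208/372653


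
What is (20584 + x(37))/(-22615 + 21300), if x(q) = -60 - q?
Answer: -20487/1315 ≈ -15.579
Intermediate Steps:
(20584 + x(37))/(-22615 + 21300) = (20584 + (-60 - 1*37))/(-22615 + 21300) = (20584 + (-60 - 37))/(-1315) = (20584 - 97)*(-1/1315) = 20487*(-1/1315) = -20487/1315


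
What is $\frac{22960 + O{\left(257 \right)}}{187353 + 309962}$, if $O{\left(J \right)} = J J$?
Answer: $\frac{89009}{497315} \approx 0.17898$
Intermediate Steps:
$O{\left(J \right)} = J^{2}$
$\frac{22960 + O{\left(257 \right)}}{187353 + 309962} = \frac{22960 + 257^{2}}{187353 + 309962} = \frac{22960 + 66049}{497315} = 89009 \cdot \frac{1}{497315} = \frac{89009}{497315}$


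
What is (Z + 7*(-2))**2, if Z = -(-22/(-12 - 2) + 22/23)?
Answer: 7080921/25921 ≈ 273.17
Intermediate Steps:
Z = -407/161 (Z = -(-22/(-14) + 22*(1/23)) = -(-22*(-1/14) + 22/23) = -(11/7 + 22/23) = -1*407/161 = -407/161 ≈ -2.5280)
(Z + 7*(-2))**2 = (-407/161 + 7*(-2))**2 = (-407/161 - 14)**2 = (-2661/161)**2 = 7080921/25921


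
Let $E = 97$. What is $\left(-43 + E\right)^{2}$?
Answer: $2916$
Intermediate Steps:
$\left(-43 + E\right)^{2} = \left(-43 + 97\right)^{2} = 54^{2} = 2916$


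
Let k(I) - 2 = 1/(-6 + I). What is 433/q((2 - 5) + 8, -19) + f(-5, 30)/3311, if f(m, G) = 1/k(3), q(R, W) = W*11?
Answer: -651608/314545 ≈ -2.0716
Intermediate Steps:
k(I) = 2 + 1/(-6 + I)
q(R, W) = 11*W
f(m, G) = 3/5 (f(m, G) = 1/((-11 + 2*3)/(-6 + 3)) = 1/((-11 + 6)/(-3)) = 1/(-1/3*(-5)) = 1/(5/3) = 3/5)
433/q((2 - 5) + 8, -19) + f(-5, 30)/3311 = 433/((11*(-19))) + (3/5)/3311 = 433/(-209) + (3/5)*(1/3311) = 433*(-1/209) + 3/16555 = -433/209 + 3/16555 = -651608/314545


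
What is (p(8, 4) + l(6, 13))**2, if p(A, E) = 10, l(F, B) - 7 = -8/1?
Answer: 81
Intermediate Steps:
l(F, B) = -1 (l(F, B) = 7 - 8/1 = 7 - 8*1 = 7 - 8 = -1)
(p(8, 4) + l(6, 13))**2 = (10 - 1)**2 = 9**2 = 81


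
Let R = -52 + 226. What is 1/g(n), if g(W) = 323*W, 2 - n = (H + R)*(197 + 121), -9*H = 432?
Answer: -1/12941318 ≈ -7.7272e-8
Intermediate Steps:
R = 174
H = -48 (H = -1/9*432 = -48)
n = -40066 (n = 2 - (-48 + 174)*(197 + 121) = 2 - 126*318 = 2 - 1*40068 = 2 - 40068 = -40066)
1/g(n) = 1/(323*(-40066)) = 1/(-12941318) = -1/12941318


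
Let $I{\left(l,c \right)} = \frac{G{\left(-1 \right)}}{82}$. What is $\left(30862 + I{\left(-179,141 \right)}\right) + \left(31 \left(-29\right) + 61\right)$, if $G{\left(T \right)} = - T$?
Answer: $\frac{2461969}{82} \approx 30024.0$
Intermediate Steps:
$I{\left(l,c \right)} = \frac{1}{82}$ ($I{\left(l,c \right)} = \frac{\left(-1\right) \left(-1\right)}{82} = 1 \cdot \frac{1}{82} = \frac{1}{82}$)
$\left(30862 + I{\left(-179,141 \right)}\right) + \left(31 \left(-29\right) + 61\right) = \left(30862 + \frac{1}{82}\right) + \left(31 \left(-29\right) + 61\right) = \frac{2530685}{82} + \left(-899 + 61\right) = \frac{2530685}{82} - 838 = \frac{2461969}{82}$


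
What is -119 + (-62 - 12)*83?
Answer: -6261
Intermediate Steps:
-119 + (-62 - 12)*83 = -119 - 74*83 = -119 - 6142 = -6261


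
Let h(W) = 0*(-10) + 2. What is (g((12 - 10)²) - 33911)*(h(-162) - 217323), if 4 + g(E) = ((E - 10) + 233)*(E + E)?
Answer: 6975786779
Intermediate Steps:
h(W) = 2 (h(W) = 0 + 2 = 2)
g(E) = -4 + 2*E*(223 + E) (g(E) = -4 + ((E - 10) + 233)*(E + E) = -4 + ((-10 + E) + 233)*(2*E) = -4 + (223 + E)*(2*E) = -4 + 2*E*(223 + E))
(g((12 - 10)²) - 33911)*(h(-162) - 217323) = ((-4 + 2*((12 - 10)²)² + 446*(12 - 10)²) - 33911)*(2 - 217323) = ((-4 + 2*(2²)² + 446*2²) - 33911)*(-217321) = ((-4 + 2*4² + 446*4) - 33911)*(-217321) = ((-4 + 2*16 + 1784) - 33911)*(-217321) = ((-4 + 32 + 1784) - 33911)*(-217321) = (1812 - 33911)*(-217321) = -32099*(-217321) = 6975786779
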